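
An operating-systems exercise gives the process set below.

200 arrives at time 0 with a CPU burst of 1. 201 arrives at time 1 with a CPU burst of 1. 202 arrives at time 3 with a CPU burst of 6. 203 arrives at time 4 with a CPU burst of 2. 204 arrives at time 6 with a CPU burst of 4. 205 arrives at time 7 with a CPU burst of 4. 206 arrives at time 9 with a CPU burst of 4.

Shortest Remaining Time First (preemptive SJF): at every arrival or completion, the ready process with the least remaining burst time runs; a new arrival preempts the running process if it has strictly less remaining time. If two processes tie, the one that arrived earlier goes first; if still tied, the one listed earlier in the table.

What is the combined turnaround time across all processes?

Timeline: | 200 0-1 | 201 1-2 | idle 2-3 | 202 3-4 | 203 4-6 | 204 6-10 | 205 10-14 | 206 14-18 | 202 18-23 |
Completion: 200=1  201=2  202=23  203=6  204=10  205=14  206=18
Turnaround = completion − arrival: 200=1, 201=1, 202=20, 203=2, 204=4, 205=7, 206=9
Total turnaround = 1 + 1 + 20 + 2 + 4 + 7 + 9 = 44

44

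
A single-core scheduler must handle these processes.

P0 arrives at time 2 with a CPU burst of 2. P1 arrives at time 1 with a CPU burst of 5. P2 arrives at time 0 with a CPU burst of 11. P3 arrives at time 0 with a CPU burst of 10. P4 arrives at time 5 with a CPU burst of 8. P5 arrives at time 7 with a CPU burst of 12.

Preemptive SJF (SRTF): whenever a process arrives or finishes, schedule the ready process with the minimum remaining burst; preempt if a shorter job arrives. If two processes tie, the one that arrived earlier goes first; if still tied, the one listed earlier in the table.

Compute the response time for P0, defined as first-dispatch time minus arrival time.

0

Gantt: | P3 0-1 | P1 1-2 | P0 2-4 | P1 4-8 | P4 8-16 | P3 16-25 | P2 25-36 | P5 36-48 |
Completion: P0=4  P1=8  P2=36  P3=25  P4=16  P5=48
Response(P0) = first start − arrival = 2 − 2 = 0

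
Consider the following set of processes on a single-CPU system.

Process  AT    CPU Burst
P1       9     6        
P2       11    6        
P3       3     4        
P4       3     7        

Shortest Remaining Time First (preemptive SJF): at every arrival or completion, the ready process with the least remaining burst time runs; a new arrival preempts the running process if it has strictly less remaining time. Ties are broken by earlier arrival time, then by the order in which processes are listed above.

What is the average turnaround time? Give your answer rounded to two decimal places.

Timeline: | idle 0-3 | P3 3-7 | P4 7-14 | P1 14-20 | P2 20-26 |
Completion: P1=20  P2=26  P3=7  P4=14
Turnaround times: P1=11, P2=15, P3=4, P4=11
Average turnaround = (11+15+4+11) / 4 = 41/4 = 10.25

10.25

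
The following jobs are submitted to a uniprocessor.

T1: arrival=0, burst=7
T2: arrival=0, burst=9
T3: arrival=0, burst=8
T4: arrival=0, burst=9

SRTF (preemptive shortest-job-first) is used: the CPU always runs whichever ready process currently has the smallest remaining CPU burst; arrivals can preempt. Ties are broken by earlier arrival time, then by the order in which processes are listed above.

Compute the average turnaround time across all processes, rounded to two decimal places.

19.75

Timeline: | T1 0-7 | T3 7-15 | T2 15-24 | T4 24-33 |
Completion: T1=7  T2=24  T3=15  T4=33
Turnaround (C−A): T1=7  T2=24  T3=15  T4=33
Turnaround times: T1=7, T2=24, T3=15, T4=33
Average turnaround = (7+24+15+33) / 4 = 79/4 = 19.75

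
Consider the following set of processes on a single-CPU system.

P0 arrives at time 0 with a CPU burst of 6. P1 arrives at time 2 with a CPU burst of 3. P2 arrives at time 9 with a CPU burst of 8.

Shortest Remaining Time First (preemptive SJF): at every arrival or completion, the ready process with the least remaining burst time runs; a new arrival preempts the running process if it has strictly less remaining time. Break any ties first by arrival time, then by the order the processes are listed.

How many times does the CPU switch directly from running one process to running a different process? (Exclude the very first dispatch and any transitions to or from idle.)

3

Timeline: | P0 0-2 | P1 2-5 | P0 5-9 | P2 9-17 |
Completion: P0=9  P1=5  P2=17
Turnaround (C−A): P0=9  P1=3  P2=8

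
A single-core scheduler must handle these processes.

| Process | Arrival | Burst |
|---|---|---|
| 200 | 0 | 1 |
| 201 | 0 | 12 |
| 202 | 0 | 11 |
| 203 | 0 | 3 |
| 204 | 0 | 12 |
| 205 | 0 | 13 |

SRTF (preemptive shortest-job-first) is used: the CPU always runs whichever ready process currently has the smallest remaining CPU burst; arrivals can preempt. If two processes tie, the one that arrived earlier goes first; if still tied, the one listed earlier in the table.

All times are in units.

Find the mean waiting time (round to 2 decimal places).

14.33

Gantt: | 200 0-1 | 203 1-4 | 202 4-15 | 201 15-27 | 204 27-39 | 205 39-52 |
Completion: 200=1  201=27  202=15  203=4  204=39  205=52
Turnaround (C−A): 200=1  201=27  202=15  203=4  204=39  205=52
Waiting times: 200=0, 201=15, 202=4, 203=1, 204=27, 205=39
Average waiting = (0+15+4+1+27+39) / 6 = 86/6 = 14.33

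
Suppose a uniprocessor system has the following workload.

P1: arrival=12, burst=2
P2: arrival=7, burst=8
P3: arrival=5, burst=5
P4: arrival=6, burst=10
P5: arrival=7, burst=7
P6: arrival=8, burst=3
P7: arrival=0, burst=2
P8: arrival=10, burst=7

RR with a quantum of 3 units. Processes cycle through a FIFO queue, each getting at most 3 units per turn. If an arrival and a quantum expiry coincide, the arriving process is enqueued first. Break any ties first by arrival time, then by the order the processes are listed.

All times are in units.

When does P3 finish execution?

Timeline: | P7 0-2 | idle 2-5 | P3 5-8 | P4 8-11 | P2 11-14 | P5 14-17 | P6 17-20 | P3 20-22 | P8 22-25 | P4 25-28 | P1 28-30 | P2 30-33 | P5 33-36 | P8 36-39 | P4 39-42 | P2 42-44 | P5 44-45 | P8 45-46 | P4 46-47 |
Completion: P1=30  P2=44  P3=22  P4=47  P5=45  P6=20  P7=2  P8=46

22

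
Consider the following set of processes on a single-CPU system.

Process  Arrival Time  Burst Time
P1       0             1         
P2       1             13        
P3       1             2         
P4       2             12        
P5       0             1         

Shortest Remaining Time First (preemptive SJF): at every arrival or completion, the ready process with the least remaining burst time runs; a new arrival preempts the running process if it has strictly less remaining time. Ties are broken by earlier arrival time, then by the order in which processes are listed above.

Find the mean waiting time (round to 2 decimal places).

Gantt: | P1 0-1 | P5 1-2 | P3 2-4 | P4 4-16 | P2 16-29 |
Completion: P1=1  P2=29  P3=4  P4=16  P5=2
Waiting times: P1=0, P2=15, P3=1, P4=2, P5=1
Average waiting = (0+15+1+2+1) / 5 = 19/5 = 3.80

3.80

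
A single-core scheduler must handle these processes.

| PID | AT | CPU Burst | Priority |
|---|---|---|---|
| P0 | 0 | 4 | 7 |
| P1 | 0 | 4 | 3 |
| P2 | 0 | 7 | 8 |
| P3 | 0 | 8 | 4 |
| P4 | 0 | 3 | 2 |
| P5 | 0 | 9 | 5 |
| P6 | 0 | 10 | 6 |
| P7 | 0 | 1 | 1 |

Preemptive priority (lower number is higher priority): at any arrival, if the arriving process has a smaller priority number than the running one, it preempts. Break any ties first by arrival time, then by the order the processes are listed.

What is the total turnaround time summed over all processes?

174

Gantt: | P7 0-1 | P4 1-4 | P1 4-8 | P3 8-16 | P5 16-25 | P6 25-35 | P0 35-39 | P2 39-46 |
Completion: P0=39  P1=8  P2=46  P3=16  P4=4  P5=25  P6=35  P7=1
Turnaround (C−A): P0=39  P1=8  P2=46  P3=16  P4=4  P5=25  P6=35  P7=1
Turnaround = completion − arrival: P0=39, P1=8, P2=46, P3=16, P4=4, P5=25, P6=35, P7=1
Total turnaround = 39 + 8 + 46 + 16 + 4 + 25 + 35 + 1 = 174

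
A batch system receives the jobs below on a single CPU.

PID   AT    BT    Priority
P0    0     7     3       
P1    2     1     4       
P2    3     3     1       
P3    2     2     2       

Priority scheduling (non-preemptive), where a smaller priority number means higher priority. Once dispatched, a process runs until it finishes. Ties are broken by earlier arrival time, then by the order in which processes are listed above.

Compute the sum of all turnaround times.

Timeline: | P0 0-7 | P2 7-10 | P3 10-12 | P1 12-13 |
Completion: P0=7  P1=13  P2=10  P3=12
Turnaround (C−A): P0=7  P1=11  P2=7  P3=10
Turnaround = completion − arrival: P0=7, P1=11, P2=7, P3=10
Total turnaround = 7 + 11 + 7 + 10 = 35

35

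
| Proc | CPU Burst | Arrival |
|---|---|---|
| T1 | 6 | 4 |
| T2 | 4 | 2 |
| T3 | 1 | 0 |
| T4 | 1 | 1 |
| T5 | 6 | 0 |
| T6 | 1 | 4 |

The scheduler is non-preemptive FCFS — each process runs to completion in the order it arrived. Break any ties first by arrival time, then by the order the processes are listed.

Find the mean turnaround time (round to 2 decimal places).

9.00

Gantt: | T3 0-1 | T5 1-7 | T4 7-8 | T2 8-12 | T1 12-18 | T6 18-19 |
Completion: T1=18  T2=12  T3=1  T4=8  T5=7  T6=19
Turnaround times: T1=14, T2=10, T3=1, T4=7, T5=7, T6=15
Average turnaround = (14+10+1+7+7+15) / 6 = 54/6 = 9.00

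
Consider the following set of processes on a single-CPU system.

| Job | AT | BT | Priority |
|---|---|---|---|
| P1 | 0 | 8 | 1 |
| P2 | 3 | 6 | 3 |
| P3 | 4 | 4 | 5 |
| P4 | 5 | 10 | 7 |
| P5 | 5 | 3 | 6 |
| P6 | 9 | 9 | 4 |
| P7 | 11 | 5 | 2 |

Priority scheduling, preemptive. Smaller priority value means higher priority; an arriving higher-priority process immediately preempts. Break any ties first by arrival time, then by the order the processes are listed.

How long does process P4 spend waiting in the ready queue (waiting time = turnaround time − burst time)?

Gantt: | P1 0-8 | P2 8-11 | P7 11-16 | P2 16-19 | P6 19-28 | P3 28-32 | P5 32-35 | P4 35-45 |
Completion: P1=8  P2=19  P3=32  P4=45  P5=35  P6=28  P7=16
Waiting(P4) = turnaround − burst = 40 − 10 = 30

30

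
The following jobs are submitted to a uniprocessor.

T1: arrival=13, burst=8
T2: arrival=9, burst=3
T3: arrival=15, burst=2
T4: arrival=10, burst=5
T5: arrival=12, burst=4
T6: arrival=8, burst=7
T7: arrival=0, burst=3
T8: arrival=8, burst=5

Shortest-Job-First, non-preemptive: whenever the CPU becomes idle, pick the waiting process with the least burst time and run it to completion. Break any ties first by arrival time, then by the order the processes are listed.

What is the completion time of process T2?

16

Timeline: | T7 0-3 | idle 3-8 | T8 8-13 | T2 13-16 | T3 16-18 | T5 18-22 | T4 22-27 | T6 27-34 | T1 34-42 |
Completion: T1=42  T2=16  T3=18  T4=27  T5=22  T6=34  T7=3  T8=13
Turnaround (C−A): T1=29  T2=7  T3=3  T4=17  T5=10  T6=26  T7=3  T8=5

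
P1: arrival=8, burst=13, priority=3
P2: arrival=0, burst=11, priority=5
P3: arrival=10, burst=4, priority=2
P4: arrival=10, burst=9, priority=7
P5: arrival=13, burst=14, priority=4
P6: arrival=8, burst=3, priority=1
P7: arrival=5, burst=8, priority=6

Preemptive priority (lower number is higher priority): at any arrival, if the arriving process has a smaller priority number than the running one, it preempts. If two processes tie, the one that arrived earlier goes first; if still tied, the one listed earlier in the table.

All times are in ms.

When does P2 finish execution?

45

Timeline: | P2 0-8 | P6 8-11 | P3 11-15 | P1 15-28 | P5 28-42 | P2 42-45 | P7 45-53 | P4 53-62 |
Completion: P1=28  P2=45  P3=15  P4=62  P5=42  P6=11  P7=53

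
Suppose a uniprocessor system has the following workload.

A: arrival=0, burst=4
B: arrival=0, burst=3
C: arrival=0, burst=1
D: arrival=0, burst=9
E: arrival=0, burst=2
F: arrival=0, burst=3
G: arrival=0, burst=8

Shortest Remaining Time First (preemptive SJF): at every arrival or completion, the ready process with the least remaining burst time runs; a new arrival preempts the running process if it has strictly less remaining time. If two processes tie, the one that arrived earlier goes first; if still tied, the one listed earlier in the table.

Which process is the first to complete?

Timeline: | C 0-1 | E 1-3 | B 3-6 | F 6-9 | A 9-13 | G 13-21 | D 21-30 |
Completion: A=13  B=6  C=1  D=30  E=3  F=9  G=21
Turnaround (C−A): A=13  B=6  C=1  D=30  E=3  F=9  G=21
Finish order: C → E → B → F → A → G → D

C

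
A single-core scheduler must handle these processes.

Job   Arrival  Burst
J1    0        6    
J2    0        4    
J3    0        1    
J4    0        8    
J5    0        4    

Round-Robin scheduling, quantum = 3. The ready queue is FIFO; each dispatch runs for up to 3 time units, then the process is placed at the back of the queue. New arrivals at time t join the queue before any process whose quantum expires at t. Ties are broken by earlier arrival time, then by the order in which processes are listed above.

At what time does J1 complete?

Timeline: | J1 0-3 | J2 3-6 | J3 6-7 | J4 7-10 | J5 10-13 | J1 13-16 | J2 16-17 | J4 17-20 | J5 20-21 | J4 21-23 |
Completion: J1=16  J2=17  J3=7  J4=23  J5=21
Turnaround (C−A): J1=16  J2=17  J3=7  J4=23  J5=21

16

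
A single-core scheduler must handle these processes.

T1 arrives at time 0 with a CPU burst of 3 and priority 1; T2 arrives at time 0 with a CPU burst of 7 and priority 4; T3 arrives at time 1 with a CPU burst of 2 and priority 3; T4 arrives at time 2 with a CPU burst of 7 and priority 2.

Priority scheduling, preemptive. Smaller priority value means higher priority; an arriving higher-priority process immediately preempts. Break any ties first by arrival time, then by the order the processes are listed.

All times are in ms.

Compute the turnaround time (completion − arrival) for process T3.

Timeline: | T1 0-3 | T4 3-10 | T3 10-12 | T2 12-19 |
Completion: T1=3  T2=19  T3=12  T4=10
Turnaround(T3) = completion − arrival = 12 − 1 = 11

11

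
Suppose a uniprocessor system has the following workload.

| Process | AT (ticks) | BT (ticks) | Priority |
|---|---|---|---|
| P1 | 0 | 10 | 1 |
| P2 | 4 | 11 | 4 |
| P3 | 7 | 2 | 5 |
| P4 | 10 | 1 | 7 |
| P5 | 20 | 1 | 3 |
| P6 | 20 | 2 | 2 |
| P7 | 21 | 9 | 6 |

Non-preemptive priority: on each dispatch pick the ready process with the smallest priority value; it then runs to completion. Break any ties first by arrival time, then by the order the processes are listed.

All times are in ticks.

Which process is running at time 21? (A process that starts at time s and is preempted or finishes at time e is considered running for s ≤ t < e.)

P6

Schedule: | P1 0-10 | P2 10-21 | P6 21-23 | P5 23-24 | P3 24-26 | P7 26-35 | P4 35-36 |
Completion: P1=10  P2=21  P3=26  P4=36  P5=24  P6=23  P7=35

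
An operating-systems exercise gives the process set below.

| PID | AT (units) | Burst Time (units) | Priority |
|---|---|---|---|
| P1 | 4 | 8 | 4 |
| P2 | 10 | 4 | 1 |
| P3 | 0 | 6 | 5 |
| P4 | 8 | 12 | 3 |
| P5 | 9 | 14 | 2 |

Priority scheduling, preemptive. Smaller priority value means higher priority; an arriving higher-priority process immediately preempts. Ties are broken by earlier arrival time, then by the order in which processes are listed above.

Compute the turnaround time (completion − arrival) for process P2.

4

Gantt: | P3 0-4 | P1 4-8 | P4 8-9 | P5 9-10 | P2 10-14 | P5 14-27 | P4 27-38 | P1 38-42 | P3 42-44 |
Completion: P1=42  P2=14  P3=44  P4=38  P5=27
Turnaround (C−A): P1=38  P2=4  P3=44  P4=30  P5=18
Turnaround(P2) = completion − arrival = 14 − 10 = 4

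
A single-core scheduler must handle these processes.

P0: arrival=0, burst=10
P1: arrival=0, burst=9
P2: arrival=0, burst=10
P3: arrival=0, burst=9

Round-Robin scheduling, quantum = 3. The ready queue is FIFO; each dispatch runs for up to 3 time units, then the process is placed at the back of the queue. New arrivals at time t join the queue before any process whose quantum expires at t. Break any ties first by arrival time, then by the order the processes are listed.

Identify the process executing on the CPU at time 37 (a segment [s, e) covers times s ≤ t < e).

P2

Timeline: | P0 0-3 | P1 3-6 | P2 6-9 | P3 9-12 | P0 12-15 | P1 15-18 | P2 18-21 | P3 21-24 | P0 24-27 | P1 27-30 | P2 30-33 | P3 33-36 | P0 36-37 | P2 37-38 |
Completion: P0=37  P1=30  P2=38  P3=36
Turnaround (C−A): P0=37  P1=30  P2=38  P3=36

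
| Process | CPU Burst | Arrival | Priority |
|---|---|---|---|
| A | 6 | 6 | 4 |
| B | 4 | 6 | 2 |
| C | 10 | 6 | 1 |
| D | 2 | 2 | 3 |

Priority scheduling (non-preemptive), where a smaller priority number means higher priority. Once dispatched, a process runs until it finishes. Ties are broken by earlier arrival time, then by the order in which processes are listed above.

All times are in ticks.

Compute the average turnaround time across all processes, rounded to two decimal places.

Timeline: | idle 0-2 | D 2-4 | idle 4-6 | C 6-16 | B 16-20 | A 20-26 |
Completion: A=26  B=20  C=16  D=4
Turnaround (C−A): A=20  B=14  C=10  D=2
Turnaround times: A=20, B=14, C=10, D=2
Average turnaround = (20+14+10+2) / 4 = 46/4 = 11.50

11.50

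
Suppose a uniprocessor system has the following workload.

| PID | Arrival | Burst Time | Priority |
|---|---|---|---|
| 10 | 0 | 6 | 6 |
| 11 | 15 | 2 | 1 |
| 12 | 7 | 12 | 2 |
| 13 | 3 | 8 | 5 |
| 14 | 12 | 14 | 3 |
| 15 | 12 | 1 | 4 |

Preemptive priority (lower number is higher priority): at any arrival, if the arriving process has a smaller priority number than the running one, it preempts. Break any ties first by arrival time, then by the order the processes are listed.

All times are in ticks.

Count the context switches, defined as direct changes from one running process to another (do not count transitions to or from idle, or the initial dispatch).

8

Gantt: | 10 0-3 | 13 3-7 | 12 7-15 | 11 15-17 | 12 17-21 | 14 21-35 | 15 35-36 | 13 36-40 | 10 40-43 |
Completion: 10=43  11=17  12=21  13=40  14=35  15=36
Turnaround (C−A): 10=43  11=2  12=14  13=37  14=23  15=24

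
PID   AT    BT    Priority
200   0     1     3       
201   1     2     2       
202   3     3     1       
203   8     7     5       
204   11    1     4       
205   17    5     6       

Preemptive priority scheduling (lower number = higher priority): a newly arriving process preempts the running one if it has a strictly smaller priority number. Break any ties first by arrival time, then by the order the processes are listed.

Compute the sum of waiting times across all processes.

1

Gantt: | 200 0-1 | 201 1-3 | 202 3-6 | idle 6-8 | 203 8-11 | 204 11-12 | 203 12-16 | idle 16-17 | 205 17-22 |
Completion: 200=1  201=3  202=6  203=16  204=12  205=22
Waiting = turnaround − burst: 200=0, 201=0, 202=0, 203=1, 204=0, 205=0
Total waiting = 0 + 0 + 0 + 1 + 0 + 0 = 1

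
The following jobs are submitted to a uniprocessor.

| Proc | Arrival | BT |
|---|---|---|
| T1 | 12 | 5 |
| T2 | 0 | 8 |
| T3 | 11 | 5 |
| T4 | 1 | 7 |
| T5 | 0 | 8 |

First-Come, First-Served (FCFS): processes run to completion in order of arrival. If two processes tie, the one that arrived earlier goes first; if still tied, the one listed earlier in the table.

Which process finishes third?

Gantt: | T2 0-8 | T5 8-16 | T4 16-23 | T3 23-28 | T1 28-33 |
Completion: T1=33  T2=8  T3=28  T4=23  T5=16
Turnaround (C−A): T1=21  T2=8  T3=17  T4=22  T5=16
Finish order: T2 → T5 → T4 → T3 → T1

T4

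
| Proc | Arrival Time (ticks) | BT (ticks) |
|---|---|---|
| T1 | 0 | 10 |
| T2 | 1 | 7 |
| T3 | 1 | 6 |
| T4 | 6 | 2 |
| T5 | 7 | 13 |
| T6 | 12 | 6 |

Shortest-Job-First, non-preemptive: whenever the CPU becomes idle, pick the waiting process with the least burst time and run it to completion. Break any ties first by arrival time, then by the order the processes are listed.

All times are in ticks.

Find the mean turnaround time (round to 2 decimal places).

18.67

Gantt: | T1 0-10 | T4 10-12 | T3 12-18 | T6 18-24 | T2 24-31 | T5 31-44 |
Completion: T1=10  T2=31  T3=18  T4=12  T5=44  T6=24
Turnaround (C−A): T1=10  T2=30  T3=17  T4=6  T5=37  T6=12
Turnaround times: T1=10, T2=30, T3=17, T4=6, T5=37, T6=12
Average turnaround = (10+30+17+6+37+12) / 6 = 112/6 = 18.67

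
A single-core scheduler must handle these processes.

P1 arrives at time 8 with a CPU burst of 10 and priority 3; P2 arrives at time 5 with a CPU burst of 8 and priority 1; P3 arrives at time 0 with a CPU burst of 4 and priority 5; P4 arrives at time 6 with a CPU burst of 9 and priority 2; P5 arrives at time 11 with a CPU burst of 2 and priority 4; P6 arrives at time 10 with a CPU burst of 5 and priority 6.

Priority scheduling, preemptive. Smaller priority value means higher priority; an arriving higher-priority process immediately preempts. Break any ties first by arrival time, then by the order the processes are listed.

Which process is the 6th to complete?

P6

Gantt: | P3 0-4 | idle 4-5 | P2 5-13 | P4 13-22 | P1 22-32 | P5 32-34 | P6 34-39 |
Completion: P1=32  P2=13  P3=4  P4=22  P5=34  P6=39
Turnaround (C−A): P1=24  P2=8  P3=4  P4=16  P5=23  P6=29
Finish order: P3 → P2 → P4 → P1 → P5 → P6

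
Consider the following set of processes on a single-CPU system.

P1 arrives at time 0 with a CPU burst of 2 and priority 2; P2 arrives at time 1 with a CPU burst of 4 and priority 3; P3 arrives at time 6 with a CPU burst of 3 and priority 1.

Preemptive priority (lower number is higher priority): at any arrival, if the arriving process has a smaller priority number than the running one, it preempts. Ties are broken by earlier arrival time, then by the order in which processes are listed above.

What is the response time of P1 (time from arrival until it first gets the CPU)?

0

Schedule: | P1 0-2 | P2 2-6 | P3 6-9 |
Completion: P1=2  P2=6  P3=9
Turnaround (C−A): P1=2  P2=5  P3=3
Response(P1) = first start − arrival = 0 − 0 = 0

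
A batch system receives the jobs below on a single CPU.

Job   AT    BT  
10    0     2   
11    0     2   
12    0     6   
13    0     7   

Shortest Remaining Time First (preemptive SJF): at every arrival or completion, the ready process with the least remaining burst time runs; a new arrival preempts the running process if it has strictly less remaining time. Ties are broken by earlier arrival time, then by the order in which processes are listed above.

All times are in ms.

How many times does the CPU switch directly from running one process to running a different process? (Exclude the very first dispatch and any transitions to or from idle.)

Gantt: | 10 0-2 | 11 2-4 | 12 4-10 | 13 10-17 |
Completion: 10=2  11=4  12=10  13=17
Turnaround (C−A): 10=2  11=4  12=10  13=17

3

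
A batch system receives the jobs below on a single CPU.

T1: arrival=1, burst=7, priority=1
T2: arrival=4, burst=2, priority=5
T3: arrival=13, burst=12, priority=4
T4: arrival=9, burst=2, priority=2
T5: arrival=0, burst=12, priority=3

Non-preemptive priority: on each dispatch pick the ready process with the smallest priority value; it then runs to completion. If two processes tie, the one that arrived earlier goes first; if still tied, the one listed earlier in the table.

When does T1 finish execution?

Schedule: | T5 0-12 | T1 12-19 | T4 19-21 | T3 21-33 | T2 33-35 |
Completion: T1=19  T2=35  T3=33  T4=21  T5=12

19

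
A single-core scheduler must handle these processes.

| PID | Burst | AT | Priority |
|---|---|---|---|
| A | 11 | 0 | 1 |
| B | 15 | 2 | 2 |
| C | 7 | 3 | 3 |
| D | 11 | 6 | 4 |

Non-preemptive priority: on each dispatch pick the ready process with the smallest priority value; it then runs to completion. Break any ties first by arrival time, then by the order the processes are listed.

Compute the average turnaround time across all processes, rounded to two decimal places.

Timeline: | A 0-11 | B 11-26 | C 26-33 | D 33-44 |
Completion: A=11  B=26  C=33  D=44
Turnaround (C−A): A=11  B=24  C=30  D=38
Turnaround times: A=11, B=24, C=30, D=38
Average turnaround = (11+24+30+38) / 4 = 103/4 = 25.75

25.75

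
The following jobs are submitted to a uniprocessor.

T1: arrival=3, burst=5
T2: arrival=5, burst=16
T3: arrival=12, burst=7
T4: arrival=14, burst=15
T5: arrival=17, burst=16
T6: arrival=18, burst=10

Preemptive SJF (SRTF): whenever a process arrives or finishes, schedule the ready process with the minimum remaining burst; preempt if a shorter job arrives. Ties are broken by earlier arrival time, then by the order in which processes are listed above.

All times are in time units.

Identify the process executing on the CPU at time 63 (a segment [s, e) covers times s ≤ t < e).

T5

Gantt: | idle 0-3 | T1 3-8 | T2 8-12 | T3 12-19 | T6 19-29 | T2 29-41 | T4 41-56 | T5 56-72 |
Completion: T1=8  T2=41  T3=19  T4=56  T5=72  T6=29
Turnaround (C−A): T1=5  T2=36  T3=7  T4=42  T5=55  T6=11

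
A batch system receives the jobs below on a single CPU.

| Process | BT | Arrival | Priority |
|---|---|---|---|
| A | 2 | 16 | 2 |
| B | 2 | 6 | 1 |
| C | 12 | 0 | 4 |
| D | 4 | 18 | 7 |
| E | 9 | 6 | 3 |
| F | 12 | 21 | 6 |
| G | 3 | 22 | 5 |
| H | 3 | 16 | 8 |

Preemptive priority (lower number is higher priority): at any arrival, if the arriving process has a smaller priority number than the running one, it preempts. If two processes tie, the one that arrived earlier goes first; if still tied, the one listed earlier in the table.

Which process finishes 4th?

Gantt: | C 0-6 | B 6-8 | E 8-16 | A 16-18 | E 18-19 | C 19-25 | G 25-28 | F 28-40 | D 40-44 | H 44-47 |
Completion: A=18  B=8  C=25  D=44  E=19  F=40  G=28  H=47
Turnaround (C−A): A=2  B=2  C=25  D=26  E=13  F=19  G=6  H=31
Finish order: B → A → E → C → G → F → D → H

C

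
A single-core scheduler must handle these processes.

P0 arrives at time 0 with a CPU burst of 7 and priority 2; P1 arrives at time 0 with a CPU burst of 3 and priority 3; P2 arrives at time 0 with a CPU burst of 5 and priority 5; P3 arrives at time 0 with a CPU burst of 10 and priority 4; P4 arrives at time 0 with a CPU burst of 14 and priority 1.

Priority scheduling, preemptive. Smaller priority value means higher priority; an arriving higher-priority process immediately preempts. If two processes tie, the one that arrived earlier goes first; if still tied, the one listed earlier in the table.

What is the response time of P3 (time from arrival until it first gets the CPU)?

24

Gantt: | P4 0-14 | P0 14-21 | P1 21-24 | P3 24-34 | P2 34-39 |
Completion: P0=21  P1=24  P2=39  P3=34  P4=14
Turnaround (C−A): P0=21  P1=24  P2=39  P3=34  P4=14
Response(P3) = first start − arrival = 24 − 0 = 24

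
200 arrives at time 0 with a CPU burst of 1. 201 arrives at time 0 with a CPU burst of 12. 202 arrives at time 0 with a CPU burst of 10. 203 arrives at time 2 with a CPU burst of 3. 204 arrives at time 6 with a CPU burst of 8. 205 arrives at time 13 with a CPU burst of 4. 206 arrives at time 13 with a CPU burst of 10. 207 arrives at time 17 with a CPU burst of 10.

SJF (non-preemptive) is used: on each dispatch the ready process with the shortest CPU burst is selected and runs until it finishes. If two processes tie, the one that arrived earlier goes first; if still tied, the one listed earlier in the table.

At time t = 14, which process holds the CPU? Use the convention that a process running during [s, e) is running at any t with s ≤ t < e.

205

Schedule: | 200 0-1 | 202 1-11 | 203 11-14 | 205 14-18 | 204 18-26 | 206 26-36 | 207 36-46 | 201 46-58 |
Completion: 200=1  201=58  202=11  203=14  204=26  205=18  206=36  207=46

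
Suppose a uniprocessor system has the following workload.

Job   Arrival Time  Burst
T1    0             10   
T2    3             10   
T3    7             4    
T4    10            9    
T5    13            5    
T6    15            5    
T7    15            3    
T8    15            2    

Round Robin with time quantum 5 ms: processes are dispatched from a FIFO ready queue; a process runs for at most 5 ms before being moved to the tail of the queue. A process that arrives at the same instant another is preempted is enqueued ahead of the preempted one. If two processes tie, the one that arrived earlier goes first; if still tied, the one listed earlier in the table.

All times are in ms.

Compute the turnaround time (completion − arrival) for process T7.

Gantt: | T1 0-5 | T2 5-10 | T1 10-15 | T3 15-19 | T4 19-24 | T2 24-29 | T5 29-34 | T6 34-39 | T7 39-42 | T8 42-44 | T4 44-48 |
Completion: T1=15  T2=29  T3=19  T4=48  T5=34  T6=39  T7=42  T8=44
Turnaround(T7) = completion − arrival = 42 − 15 = 27

27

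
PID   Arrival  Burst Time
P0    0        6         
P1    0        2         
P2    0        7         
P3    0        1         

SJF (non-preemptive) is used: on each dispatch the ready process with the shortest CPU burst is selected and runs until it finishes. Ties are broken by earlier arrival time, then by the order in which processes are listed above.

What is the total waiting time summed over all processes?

Schedule: | P3 0-1 | P1 1-3 | P0 3-9 | P2 9-16 |
Completion: P0=9  P1=3  P2=16  P3=1
Waiting = turnaround − burst: P0=3, P1=1, P2=9, P3=0
Total waiting = 3 + 1 + 9 + 0 = 13

13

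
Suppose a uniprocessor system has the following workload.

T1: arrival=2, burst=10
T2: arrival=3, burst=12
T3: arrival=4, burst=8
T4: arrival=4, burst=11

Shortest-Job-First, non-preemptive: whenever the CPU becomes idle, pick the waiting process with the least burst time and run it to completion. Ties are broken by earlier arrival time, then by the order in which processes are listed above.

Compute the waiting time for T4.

Gantt: | idle 0-2 | T1 2-12 | T3 12-20 | T4 20-31 | T2 31-43 |
Completion: T1=12  T2=43  T3=20  T4=31
Turnaround (C−A): T1=10  T2=40  T3=16  T4=27
Waiting(T4) = turnaround − burst = 27 − 11 = 16

16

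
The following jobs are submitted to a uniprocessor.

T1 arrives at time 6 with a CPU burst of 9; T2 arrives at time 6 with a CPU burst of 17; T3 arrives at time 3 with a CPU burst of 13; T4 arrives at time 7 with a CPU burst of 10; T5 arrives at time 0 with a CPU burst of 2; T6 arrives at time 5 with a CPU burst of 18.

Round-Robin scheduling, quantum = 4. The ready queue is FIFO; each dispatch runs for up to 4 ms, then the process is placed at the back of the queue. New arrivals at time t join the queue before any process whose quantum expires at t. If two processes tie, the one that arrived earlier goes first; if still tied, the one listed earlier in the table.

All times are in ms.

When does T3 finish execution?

59

Gantt: | T5 0-2 | idle 2-3 | T3 3-7 | T6 7-11 | T1 11-15 | T2 15-19 | T4 19-23 | T3 23-27 | T6 27-31 | T1 31-35 | T2 35-39 | T4 39-43 | T3 43-47 | T6 47-51 | T1 51-52 | T2 52-56 | T4 56-58 | T3 58-59 | T6 59-63 | T2 63-67 | T6 67-69 | T2 69-70 |
Completion: T1=52  T2=70  T3=59  T4=58  T5=2  T6=69
Turnaround (C−A): T1=46  T2=64  T3=56  T4=51  T5=2  T6=64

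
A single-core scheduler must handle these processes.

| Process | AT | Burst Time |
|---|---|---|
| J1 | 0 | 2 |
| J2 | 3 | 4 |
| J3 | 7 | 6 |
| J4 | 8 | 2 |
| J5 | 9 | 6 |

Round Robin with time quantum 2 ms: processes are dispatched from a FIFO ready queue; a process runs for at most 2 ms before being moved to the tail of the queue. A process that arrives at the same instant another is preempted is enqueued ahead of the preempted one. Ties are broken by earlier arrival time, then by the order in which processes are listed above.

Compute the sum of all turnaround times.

Timeline: | J1 0-2 | idle 2-3 | J2 3-7 | J3 7-9 | J4 9-11 | J5 11-13 | J3 13-15 | J5 15-17 | J3 17-19 | J5 19-21 |
Completion: J1=2  J2=7  J3=19  J4=11  J5=21
Turnaround (C−A): J1=2  J2=4  J3=12  J4=3  J5=12
Turnaround = completion − arrival: J1=2, J2=4, J3=12, J4=3, J5=12
Total turnaround = 2 + 4 + 12 + 3 + 12 = 33

33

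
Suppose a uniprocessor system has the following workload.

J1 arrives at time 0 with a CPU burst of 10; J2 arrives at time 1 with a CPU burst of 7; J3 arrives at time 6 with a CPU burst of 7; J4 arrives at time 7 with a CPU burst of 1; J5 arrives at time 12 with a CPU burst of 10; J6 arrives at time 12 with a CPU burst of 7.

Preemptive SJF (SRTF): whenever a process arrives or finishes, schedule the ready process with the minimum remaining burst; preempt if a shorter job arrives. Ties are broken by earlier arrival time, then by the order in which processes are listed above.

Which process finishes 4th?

J6

Gantt: | J1 0-1 | J2 1-8 | J4 8-9 | J3 9-16 | J6 16-23 | J1 23-32 | J5 32-42 |
Completion: J1=32  J2=8  J3=16  J4=9  J5=42  J6=23
Finish order: J2 → J4 → J3 → J6 → J1 → J5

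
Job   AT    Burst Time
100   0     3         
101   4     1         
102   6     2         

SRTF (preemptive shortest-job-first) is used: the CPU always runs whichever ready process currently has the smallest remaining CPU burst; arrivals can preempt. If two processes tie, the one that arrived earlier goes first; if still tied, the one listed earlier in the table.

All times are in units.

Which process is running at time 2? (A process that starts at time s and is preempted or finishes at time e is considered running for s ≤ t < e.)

Gantt: | 100 0-3 | idle 3-4 | 101 4-5 | idle 5-6 | 102 6-8 |
Completion: 100=3  101=5  102=8
Turnaround (C−A): 100=3  101=1  102=2

100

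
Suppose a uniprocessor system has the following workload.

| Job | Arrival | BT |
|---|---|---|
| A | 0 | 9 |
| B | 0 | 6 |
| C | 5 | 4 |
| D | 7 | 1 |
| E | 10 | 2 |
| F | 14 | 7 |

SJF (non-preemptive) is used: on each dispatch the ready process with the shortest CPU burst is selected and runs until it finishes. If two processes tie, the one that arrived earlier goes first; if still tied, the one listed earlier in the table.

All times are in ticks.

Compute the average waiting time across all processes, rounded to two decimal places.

4.33

Gantt: | B 0-6 | C 6-10 | D 10-11 | E 11-13 | A 13-22 | F 22-29 |
Completion: A=22  B=6  C=10  D=11  E=13  F=29
Turnaround (C−A): A=22  B=6  C=5  D=4  E=3  F=15
Waiting times: A=13, B=0, C=1, D=3, E=1, F=8
Average waiting = (13+0+1+3+1+8) / 6 = 26/6 = 4.33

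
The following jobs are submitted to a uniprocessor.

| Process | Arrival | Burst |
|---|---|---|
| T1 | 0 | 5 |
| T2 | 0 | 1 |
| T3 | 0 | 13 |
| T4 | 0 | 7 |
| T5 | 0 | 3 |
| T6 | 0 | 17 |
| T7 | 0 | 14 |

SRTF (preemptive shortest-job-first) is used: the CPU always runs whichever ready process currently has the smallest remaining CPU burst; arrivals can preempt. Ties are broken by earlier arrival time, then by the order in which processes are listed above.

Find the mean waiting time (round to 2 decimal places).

14.57

Schedule: | T2 0-1 | T5 1-4 | T1 4-9 | T4 9-16 | T3 16-29 | T7 29-43 | T6 43-60 |
Completion: T1=9  T2=1  T3=29  T4=16  T5=4  T6=60  T7=43
Turnaround (C−A): T1=9  T2=1  T3=29  T4=16  T5=4  T6=60  T7=43
Waiting times: T1=4, T2=0, T3=16, T4=9, T5=1, T6=43, T7=29
Average waiting = (4+0+16+9+1+43+29) / 7 = 102/7 = 14.57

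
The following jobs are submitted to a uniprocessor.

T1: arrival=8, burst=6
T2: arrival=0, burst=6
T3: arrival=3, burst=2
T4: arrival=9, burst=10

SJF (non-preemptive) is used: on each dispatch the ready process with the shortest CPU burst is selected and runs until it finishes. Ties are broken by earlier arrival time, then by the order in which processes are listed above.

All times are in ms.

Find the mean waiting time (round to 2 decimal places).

2.00

Gantt: | T2 0-6 | T3 6-8 | T1 8-14 | T4 14-24 |
Completion: T1=14  T2=6  T3=8  T4=24
Waiting times: T1=0, T2=0, T3=3, T4=5
Average waiting = (0+0+3+5) / 4 = 8/4 = 2.00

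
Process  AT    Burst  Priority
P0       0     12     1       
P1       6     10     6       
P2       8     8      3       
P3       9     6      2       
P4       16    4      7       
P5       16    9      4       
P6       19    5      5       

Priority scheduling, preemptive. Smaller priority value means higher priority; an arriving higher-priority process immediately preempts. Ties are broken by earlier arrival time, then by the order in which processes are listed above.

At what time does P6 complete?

Gantt: | P0 0-12 | P3 12-18 | P2 18-26 | P5 26-35 | P6 35-40 | P1 40-50 | P4 50-54 |
Completion: P0=12  P1=50  P2=26  P3=18  P4=54  P5=35  P6=40
Turnaround (C−A): P0=12  P1=44  P2=18  P3=9  P4=38  P5=19  P6=21

40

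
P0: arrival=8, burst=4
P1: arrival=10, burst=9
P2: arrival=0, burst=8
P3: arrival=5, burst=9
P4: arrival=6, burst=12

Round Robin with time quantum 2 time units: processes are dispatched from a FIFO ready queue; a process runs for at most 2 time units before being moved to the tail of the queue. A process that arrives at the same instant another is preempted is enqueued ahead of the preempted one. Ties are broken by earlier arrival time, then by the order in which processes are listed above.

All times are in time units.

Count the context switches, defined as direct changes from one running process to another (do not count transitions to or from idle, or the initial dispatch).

Timeline: | P2 0-6 | P3 6-8 | P4 8-10 | P2 10-12 | P0 12-14 | P3 14-16 | P1 16-18 | P4 18-20 | P0 20-22 | P3 22-24 | P1 24-26 | P4 26-28 | P3 28-30 | P1 30-32 | P4 32-34 | P3 34-35 | P1 35-37 | P4 37-39 | P1 39-40 | P4 40-42 |
Completion: P0=22  P1=40  P2=12  P3=35  P4=42

19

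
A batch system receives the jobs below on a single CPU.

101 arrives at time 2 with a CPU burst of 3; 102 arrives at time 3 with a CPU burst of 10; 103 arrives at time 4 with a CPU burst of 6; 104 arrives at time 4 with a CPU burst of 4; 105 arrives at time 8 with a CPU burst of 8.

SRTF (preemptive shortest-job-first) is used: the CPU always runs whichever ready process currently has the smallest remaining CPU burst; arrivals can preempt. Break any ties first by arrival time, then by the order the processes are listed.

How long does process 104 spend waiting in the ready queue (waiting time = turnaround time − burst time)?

Schedule: | idle 0-2 | 101 2-5 | 104 5-9 | 103 9-15 | 105 15-23 | 102 23-33 |
Completion: 101=5  102=33  103=15  104=9  105=23
Waiting(104) = turnaround − burst = 5 − 4 = 1

1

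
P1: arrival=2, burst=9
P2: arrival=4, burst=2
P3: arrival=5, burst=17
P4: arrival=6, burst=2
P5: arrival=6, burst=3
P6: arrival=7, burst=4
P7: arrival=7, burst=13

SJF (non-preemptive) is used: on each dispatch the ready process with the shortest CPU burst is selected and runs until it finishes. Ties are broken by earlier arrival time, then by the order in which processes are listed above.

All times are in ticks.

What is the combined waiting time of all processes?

Timeline: | idle 0-2 | P1 2-11 | P2 11-13 | P4 13-15 | P5 15-18 | P6 18-22 | P7 22-35 | P3 35-52 |
Completion: P1=11  P2=13  P3=52  P4=15  P5=18  P6=22  P7=35
Turnaround (C−A): P1=9  P2=9  P3=47  P4=9  P5=12  P6=15  P7=28
Waiting = turnaround − burst: P1=0, P2=7, P3=30, P4=7, P5=9, P6=11, P7=15
Total waiting = 0 + 7 + 30 + 7 + 9 + 11 + 15 = 79

79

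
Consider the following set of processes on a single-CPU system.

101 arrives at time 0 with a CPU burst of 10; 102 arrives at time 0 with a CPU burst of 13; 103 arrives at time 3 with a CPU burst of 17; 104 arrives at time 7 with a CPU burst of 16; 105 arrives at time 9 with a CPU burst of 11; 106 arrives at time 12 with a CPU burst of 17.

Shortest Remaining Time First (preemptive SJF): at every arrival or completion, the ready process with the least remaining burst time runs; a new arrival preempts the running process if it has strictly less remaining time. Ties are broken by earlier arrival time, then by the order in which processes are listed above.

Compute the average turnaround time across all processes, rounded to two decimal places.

Timeline: | 101 0-10 | 105 10-21 | 102 21-34 | 104 34-50 | 103 50-67 | 106 67-84 |
Completion: 101=10  102=34  103=67  104=50  105=21  106=84
Turnaround (C−A): 101=10  102=34  103=64  104=43  105=12  106=72
Turnaround times: 101=10, 102=34, 103=64, 104=43, 105=12, 106=72
Average turnaround = (10+34+64+43+12+72) / 6 = 235/6 = 39.17

39.17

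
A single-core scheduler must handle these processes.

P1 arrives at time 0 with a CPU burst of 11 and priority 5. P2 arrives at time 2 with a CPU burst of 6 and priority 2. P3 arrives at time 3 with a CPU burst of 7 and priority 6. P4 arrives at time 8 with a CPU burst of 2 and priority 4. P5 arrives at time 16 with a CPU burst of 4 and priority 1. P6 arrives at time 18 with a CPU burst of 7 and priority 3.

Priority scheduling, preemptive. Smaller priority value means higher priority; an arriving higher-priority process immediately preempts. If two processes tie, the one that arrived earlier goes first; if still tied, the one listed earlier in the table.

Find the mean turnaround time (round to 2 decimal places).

Timeline: | P1 0-2 | P2 2-8 | P4 8-10 | P1 10-16 | P5 16-20 | P6 20-27 | P1 27-30 | P3 30-37 |
Completion: P1=30  P2=8  P3=37  P4=10  P5=20  P6=27
Turnaround (C−A): P1=30  P2=6  P3=34  P4=2  P5=4  P6=9
Turnaround times: P1=30, P2=6, P3=34, P4=2, P5=4, P6=9
Average turnaround = (30+6+34+2+4+9) / 6 = 85/6 = 14.17

14.17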